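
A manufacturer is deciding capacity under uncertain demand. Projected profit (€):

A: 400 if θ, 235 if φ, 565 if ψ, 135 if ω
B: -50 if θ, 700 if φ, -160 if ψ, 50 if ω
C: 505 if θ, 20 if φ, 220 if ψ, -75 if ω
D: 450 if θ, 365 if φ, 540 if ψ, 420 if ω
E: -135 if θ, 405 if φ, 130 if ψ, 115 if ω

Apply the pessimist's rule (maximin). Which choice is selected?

D

Row minima: A=135, B=-160, C=-75, D=365, E=-135
Best worst-case = 365 → D.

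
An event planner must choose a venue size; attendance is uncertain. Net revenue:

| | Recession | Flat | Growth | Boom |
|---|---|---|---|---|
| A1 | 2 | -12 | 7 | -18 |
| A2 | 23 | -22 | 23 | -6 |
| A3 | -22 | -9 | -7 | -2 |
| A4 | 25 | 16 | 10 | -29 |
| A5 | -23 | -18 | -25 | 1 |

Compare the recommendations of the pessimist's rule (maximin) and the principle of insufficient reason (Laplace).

maximin → A1; laplace → A4 (disagree)

Row minima: A1=-18, A2=-22, A3=-22, A4=-29, A5=-25
Best worst-case = -18 → A1.
Row averages: A1=-5.25, A2=4.5, A3=-10, A4=5.5, A5=-16.25
Highest average = 5.5 → A4.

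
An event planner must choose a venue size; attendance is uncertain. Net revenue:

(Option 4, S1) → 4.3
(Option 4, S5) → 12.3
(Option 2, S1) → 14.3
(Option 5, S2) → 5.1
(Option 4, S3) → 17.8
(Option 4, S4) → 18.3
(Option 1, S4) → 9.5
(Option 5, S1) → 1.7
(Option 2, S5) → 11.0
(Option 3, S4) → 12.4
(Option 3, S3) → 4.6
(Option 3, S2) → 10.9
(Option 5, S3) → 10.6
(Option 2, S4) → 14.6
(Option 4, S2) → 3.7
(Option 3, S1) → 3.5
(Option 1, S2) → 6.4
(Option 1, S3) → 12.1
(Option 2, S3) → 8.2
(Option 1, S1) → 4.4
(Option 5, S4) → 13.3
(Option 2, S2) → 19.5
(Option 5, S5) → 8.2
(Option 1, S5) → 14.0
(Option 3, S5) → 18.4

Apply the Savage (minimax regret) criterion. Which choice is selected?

Column bests: S1=14.3, S2=19.5, S3=17.8, S4=18.3, S5=18.4.
Option 1 regrets: 9.9, 13.1, 5.7, 8.8, 4.4 → max 13.1
Option 2 regrets: 0.0, 0.0, 9.6, 3.7, 7.4 → max 9.6
Option 3 regrets: 10.8, 8.6, 13.2, 5.9, 0.0 → max 13.2
Option 4 regrets: 10.0, 15.8, 0.0, 0.0, 6.1 → max 15.8
Option 5 regrets: 12.6, 14.4, 7.2, 5.0, 10.2 → max 14.4
Smallest max regret = 9.6 → Option 2.

Option 2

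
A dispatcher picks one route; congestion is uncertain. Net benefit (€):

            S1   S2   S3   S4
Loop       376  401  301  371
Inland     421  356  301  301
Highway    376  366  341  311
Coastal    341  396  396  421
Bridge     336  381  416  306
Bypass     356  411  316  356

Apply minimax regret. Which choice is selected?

Column bests: S1=421, S2=411, S3=416, S4=421.
Loop regrets: 45, 10, 115, 50 → max 115
Inland regrets: 0, 55, 115, 120 → max 120
Highway regrets: 45, 45, 75, 110 → max 110
Coastal regrets: 80, 15, 20, 0 → max 80
Bridge regrets: 85, 30, 0, 115 → max 115
Bypass regrets: 65, 0, 100, 65 → max 100
Smallest max regret = 80 → Coastal.

Coastal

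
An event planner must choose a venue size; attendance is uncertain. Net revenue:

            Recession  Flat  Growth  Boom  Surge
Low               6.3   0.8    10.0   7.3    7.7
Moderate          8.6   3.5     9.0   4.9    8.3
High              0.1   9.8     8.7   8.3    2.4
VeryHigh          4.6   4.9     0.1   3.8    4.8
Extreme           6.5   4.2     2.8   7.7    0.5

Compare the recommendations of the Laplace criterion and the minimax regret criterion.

laplace → Moderate; minimax regret → Moderate (agree)

Row averages: Low=6.42, Moderate=6.86, High=5.86, VeryHigh=3.64, Extreme=4.34
Highest average = 6.86 → Moderate.
Column bests: Recession=8.6, Flat=9.8, Growth=10.0, Boom=8.3, Surge=8.3.
Low regrets: 2.3, 9.0, 0.0, 1.0, 0.6 → max 9.0
Moderate regrets: 0.0, 6.3, 1.0, 3.4, 0.0 → max 6.3
High regrets: 8.5, 0.0, 1.3, 0.0, 5.9 → max 8.5
VeryHigh regrets: 4.0, 4.9, 9.9, 4.5, 3.5 → max 9.9
Extreme regrets: 2.1, 5.6, 7.2, 0.6, 7.8 → max 7.8
Smallest max regret = 6.3 → Moderate.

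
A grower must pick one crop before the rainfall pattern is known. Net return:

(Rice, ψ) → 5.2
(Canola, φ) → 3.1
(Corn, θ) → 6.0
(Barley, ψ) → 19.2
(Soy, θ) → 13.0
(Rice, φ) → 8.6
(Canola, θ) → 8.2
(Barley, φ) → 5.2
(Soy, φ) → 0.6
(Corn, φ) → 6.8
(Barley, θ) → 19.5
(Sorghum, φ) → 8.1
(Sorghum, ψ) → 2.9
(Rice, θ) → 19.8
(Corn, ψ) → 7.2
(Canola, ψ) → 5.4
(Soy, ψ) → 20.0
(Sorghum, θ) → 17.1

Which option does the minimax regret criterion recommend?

Barley

Column bests: θ=19.8, φ=8.6, ψ=20.0.
Canola regrets: 11.6, 5.5, 14.6 → max 14.6
Barley regrets: 0.3, 3.4, 0.8 → max 3.4
Rice regrets: 0.0, 0.0, 14.8 → max 14.8
Sorghum regrets: 2.7, 0.5, 17.1 → max 17.1
Corn regrets: 13.8, 1.8, 12.8 → max 13.8
Soy regrets: 6.8, 8.0, 0.0 → max 8.0
Smallest max regret = 3.4 → Barley.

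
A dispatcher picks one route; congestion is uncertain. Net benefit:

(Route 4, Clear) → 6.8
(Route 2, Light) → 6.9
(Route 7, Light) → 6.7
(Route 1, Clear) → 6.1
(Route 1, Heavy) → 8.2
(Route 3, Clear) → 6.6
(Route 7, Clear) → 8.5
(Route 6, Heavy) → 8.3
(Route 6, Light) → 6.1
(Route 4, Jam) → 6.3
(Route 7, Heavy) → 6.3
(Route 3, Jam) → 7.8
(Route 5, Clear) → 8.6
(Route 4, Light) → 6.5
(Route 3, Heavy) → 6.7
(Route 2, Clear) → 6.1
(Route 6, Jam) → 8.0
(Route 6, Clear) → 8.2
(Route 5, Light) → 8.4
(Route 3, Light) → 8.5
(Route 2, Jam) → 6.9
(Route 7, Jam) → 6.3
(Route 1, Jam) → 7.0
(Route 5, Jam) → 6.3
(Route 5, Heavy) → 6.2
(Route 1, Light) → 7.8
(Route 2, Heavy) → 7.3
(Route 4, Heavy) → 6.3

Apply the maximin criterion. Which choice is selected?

Row minima: Route 1=6.1, Route 2=6.1, Route 3=6.6, Route 4=6.3, Route 5=6.2, Route 6=6.1, Route 7=6.3
Best worst-case = 6.6 → Route 3.

Route 3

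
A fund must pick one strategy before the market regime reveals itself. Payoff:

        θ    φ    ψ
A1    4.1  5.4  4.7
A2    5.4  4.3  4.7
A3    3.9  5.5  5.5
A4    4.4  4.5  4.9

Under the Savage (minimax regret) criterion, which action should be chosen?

Column bests: θ=5.4, φ=5.5, ψ=5.5.
A1 regrets: 1.3, 0.1, 0.8 → max 1.3
A2 regrets: 0.0, 1.2, 0.8 → max 1.2
A3 regrets: 1.5, 0.0, 0.0 → max 1.5
A4 regrets: 1.0, 1.0, 0.6 → max 1.0
Smallest max regret = 1.0 → A4.

A4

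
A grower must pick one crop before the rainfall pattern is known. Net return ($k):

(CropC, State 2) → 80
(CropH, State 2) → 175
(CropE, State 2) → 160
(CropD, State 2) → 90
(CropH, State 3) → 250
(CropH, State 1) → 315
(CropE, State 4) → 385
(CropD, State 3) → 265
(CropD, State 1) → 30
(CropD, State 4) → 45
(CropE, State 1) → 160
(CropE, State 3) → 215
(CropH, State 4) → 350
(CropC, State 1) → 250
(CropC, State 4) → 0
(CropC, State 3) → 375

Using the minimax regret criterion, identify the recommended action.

Column bests: State 1=315, State 2=175, State 3=375, State 4=385.
CropD regrets: 285, 85, 110, 340 → max 340
CropE regrets: 155, 15, 160, 0 → max 160
CropC regrets: 65, 95, 0, 385 → max 385
CropH regrets: 0, 0, 125, 35 → max 125
Smallest max regret = 125 → CropH.

CropH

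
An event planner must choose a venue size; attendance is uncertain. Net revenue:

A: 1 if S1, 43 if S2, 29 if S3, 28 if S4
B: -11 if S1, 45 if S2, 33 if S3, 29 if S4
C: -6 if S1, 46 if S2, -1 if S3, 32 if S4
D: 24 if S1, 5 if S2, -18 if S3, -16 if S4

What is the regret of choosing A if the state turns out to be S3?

Best payoff under S3 is 33.
Regret = 33 − 29 = 4.

4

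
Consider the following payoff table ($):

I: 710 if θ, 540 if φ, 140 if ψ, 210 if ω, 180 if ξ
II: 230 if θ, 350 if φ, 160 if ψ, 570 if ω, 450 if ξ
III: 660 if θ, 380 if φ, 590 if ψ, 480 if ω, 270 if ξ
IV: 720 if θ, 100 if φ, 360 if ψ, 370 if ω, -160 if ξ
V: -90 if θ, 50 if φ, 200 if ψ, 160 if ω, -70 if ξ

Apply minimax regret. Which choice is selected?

Column bests: θ=720, φ=540, ψ=590, ω=570, ξ=450.
I regrets: 10, 0, 450, 360, 270 → max 450
II regrets: 490, 190, 430, 0, 0 → max 490
III regrets: 60, 160, 0, 90, 180 → max 180
IV regrets: 0, 440, 230, 200, 610 → max 610
V regrets: 810, 490, 390, 410, 520 → max 810
Smallest max regret = 180 → III.

III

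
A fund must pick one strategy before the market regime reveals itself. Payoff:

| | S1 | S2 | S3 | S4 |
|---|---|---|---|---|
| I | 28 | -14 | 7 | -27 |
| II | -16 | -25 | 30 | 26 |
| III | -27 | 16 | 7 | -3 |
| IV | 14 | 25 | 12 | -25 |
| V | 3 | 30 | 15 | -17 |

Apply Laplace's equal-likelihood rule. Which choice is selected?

V

Row averages: I=-1.5, II=3.75, III=-1.75, IV=6.5, V=7.75
Highest average = 7.75 → V.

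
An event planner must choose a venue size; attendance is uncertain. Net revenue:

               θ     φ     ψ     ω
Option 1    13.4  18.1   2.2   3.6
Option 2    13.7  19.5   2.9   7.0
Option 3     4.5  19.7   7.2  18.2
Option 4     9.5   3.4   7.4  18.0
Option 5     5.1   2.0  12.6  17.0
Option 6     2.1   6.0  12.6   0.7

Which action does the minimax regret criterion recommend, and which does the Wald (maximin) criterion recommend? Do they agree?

minimax regret → Option 3; maximin → Option 3 (agree)

Column bests: θ=13.7, φ=19.7, ψ=12.6, ω=18.2.
Option 1 regrets: 0.3, 1.6, 10.4, 14.6 → max 14.6
Option 2 regrets: 0.0, 0.2, 9.7, 11.2 → max 11.2
Option 3 regrets: 9.2, 0.0, 5.4, 0.0 → max 9.2
Option 4 regrets: 4.2, 16.3, 5.2, 0.2 → max 16.3
Option 5 regrets: 8.6, 17.7, 0.0, 1.2 → max 17.7
Option 6 regrets: 11.6, 13.7, 0.0, 17.5 → max 17.5
Smallest max regret = 9.2 → Option 3.
Row minima: Option 1=2.2, Option 2=2.9, Option 3=4.5, Option 4=3.4, Option 5=2.0, Option 6=0.7
Best worst-case = 4.5 → Option 3.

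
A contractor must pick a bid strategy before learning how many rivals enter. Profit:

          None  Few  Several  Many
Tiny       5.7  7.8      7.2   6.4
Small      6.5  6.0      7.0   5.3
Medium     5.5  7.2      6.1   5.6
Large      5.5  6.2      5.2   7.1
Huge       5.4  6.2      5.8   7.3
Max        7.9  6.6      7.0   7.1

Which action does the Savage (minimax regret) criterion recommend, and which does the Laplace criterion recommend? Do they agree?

minimax regret → Max; laplace → Max (agree)

Column bests: None=7.9, Few=7.8, Several=7.2, Many=7.3.
Tiny regrets: 2.2, 0.0, 0.0, 0.9 → max 2.2
Small regrets: 1.4, 1.8, 0.2, 2.0 → max 2.0
Medium regrets: 2.4, 0.6, 1.1, 1.7 → max 2.4
Large regrets: 2.4, 1.6, 2.0, 0.2 → max 2.4
Huge regrets: 2.5, 1.6, 1.4, 0.0 → max 2.5
Max regrets: 0.0, 1.2, 0.2, 0.2 → max 1.2
Smallest max regret = 1.2 → Max.
Row averages: Tiny=6.775, Small=6.2, Medium=6.1, Large=6, Huge=6.175, Max=7.15
Highest average = 7.15 → Max.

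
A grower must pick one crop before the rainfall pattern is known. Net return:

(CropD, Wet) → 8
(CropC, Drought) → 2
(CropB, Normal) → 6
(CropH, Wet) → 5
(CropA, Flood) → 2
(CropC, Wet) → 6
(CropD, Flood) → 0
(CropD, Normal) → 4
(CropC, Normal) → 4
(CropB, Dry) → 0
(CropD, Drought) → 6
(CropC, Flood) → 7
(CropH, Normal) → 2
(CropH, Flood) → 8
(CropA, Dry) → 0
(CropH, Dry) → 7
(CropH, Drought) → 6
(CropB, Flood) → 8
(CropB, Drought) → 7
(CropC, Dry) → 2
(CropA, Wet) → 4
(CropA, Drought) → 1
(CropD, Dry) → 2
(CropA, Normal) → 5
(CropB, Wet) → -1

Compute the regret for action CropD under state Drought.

1

Best payoff under Drought is 7.
Regret = 7 − 6 = 1.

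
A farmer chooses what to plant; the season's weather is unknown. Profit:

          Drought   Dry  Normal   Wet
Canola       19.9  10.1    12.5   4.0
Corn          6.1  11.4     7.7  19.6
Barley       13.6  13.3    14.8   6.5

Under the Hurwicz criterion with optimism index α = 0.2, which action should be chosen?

Corn

Canola: 0.2·19.9 + 0.8·4.0 = 7.18
Corn: 0.2·19.6 + 0.8·6.1 = 8.8
Barley: 0.2·14.8 + 0.8·6.5 = 8.16
Highest Hurwicz score = 8.8 → Corn.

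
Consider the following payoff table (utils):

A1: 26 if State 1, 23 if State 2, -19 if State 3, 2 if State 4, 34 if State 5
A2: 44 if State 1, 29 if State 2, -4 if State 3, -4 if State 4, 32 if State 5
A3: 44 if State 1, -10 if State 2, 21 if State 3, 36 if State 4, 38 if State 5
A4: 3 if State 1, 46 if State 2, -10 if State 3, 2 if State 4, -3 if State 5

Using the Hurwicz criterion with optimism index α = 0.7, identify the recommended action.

A2

A1: 0.7·34 + 0.3·(-19) = 18.1
A2: 0.7·44 + 0.3·(-4) = 29.6
A3: 0.7·44 + 0.3·(-10) = 27.8
A4: 0.7·46 + 0.3·(-10) = 29.2
Highest Hurwicz score = 29.6 → A2.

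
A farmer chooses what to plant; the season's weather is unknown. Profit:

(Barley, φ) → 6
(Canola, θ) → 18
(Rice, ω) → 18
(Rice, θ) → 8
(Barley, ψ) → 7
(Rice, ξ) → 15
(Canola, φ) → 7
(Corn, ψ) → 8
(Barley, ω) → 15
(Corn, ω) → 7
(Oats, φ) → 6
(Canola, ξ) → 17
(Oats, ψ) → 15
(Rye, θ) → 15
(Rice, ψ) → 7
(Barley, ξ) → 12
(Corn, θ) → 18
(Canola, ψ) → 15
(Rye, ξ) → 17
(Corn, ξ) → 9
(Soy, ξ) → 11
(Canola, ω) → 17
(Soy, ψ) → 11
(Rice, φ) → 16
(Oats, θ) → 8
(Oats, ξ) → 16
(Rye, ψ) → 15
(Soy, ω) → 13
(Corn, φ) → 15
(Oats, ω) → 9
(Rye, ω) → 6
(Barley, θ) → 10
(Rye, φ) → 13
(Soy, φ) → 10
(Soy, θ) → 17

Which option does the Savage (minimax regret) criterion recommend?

Column bests: θ=18, φ=16, ψ=15, ω=18, ξ=17.
Rice regrets: 10, 0, 8, 0, 2 → max 10
Oats regrets: 10, 10, 0, 9, 1 → max 10
Rye regrets: 3, 3, 0, 12, 0 → max 12
Soy regrets: 1, 6, 4, 5, 6 → max 6
Canola regrets: 0, 9, 0, 1, 0 → max 9
Corn regrets: 0, 1, 7, 11, 8 → max 11
Barley regrets: 8, 10, 8, 3, 5 → max 10
Smallest max regret = 6 → Soy.

Soy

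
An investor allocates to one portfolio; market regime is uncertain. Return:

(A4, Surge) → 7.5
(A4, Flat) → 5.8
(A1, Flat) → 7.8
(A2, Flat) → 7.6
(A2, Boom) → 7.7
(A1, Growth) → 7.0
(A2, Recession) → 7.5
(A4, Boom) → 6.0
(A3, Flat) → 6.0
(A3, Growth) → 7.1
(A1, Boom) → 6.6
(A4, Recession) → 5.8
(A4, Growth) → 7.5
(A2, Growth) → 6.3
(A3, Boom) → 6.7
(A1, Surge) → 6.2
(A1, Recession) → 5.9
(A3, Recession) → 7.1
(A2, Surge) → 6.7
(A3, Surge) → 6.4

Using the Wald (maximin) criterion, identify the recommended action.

A2

Row minima: A1=5.9, A2=6.3, A3=6.0, A4=5.8
Best worst-case = 6.3 → A2.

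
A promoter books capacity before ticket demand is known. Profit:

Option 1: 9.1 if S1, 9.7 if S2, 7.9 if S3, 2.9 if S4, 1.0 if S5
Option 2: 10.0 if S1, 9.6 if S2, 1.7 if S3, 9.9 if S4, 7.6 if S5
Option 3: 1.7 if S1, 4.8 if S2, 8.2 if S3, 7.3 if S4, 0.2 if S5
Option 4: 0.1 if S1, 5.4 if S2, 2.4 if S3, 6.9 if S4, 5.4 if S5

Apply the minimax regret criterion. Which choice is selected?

Option 2

Column bests: S1=10.0, S2=9.7, S3=8.2, S4=9.9, S5=7.6.
Option 1 regrets: 0.9, 0.0, 0.3, 7.0, 6.6 → max 7.0
Option 2 regrets: 0.0, 0.1, 6.5, 0.0, 0.0 → max 6.5
Option 3 regrets: 8.3, 4.9, 0.0, 2.6, 7.4 → max 8.3
Option 4 regrets: 9.9, 4.3, 5.8, 3.0, 2.2 → max 9.9
Smallest max regret = 6.5 → Option 2.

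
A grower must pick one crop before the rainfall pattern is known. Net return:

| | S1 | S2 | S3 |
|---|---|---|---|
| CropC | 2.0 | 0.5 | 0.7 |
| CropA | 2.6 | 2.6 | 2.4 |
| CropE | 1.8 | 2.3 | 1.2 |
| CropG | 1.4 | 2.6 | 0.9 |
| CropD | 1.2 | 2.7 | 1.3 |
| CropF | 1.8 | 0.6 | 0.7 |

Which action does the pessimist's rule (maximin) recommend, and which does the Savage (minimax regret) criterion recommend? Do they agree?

maximin → CropA; minimax regret → CropA (agree)

Row minima: CropC=0.5, CropA=2.4, CropE=1.2, CropG=0.9, CropD=1.2, CropF=0.6
Best worst-case = 2.4 → CropA.
Column bests: S1=2.6, S2=2.7, S3=2.4.
CropC regrets: 0.6, 2.2, 1.7 → max 2.2
CropA regrets: 0.0, 0.1, 0.0 → max 0.1
CropE regrets: 0.8, 0.4, 1.2 → max 1.2
CropG regrets: 1.2, 0.1, 1.5 → max 1.5
CropD regrets: 1.4, 0.0, 1.1 → max 1.4
CropF regrets: 0.8, 2.1, 1.7 → max 2.1
Smallest max regret = 0.1 → CropA.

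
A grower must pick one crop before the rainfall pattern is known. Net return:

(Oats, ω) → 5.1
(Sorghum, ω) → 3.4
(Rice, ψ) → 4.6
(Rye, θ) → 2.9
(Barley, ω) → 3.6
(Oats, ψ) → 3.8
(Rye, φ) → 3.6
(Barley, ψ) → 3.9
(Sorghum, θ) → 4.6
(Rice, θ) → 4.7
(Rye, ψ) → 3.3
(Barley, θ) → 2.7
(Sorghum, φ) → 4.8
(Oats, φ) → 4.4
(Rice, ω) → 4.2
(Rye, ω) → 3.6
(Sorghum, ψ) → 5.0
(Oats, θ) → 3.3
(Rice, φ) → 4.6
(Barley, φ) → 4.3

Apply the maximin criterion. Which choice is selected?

Row minima: Rice=4.2, Barley=2.7, Oats=3.3, Rye=2.9, Sorghum=3.4
Best worst-case = 4.2 → Rice.

Rice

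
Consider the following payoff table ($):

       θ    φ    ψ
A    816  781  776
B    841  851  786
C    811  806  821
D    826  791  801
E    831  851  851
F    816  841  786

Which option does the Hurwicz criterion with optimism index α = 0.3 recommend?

E

A: 0.3·816 + 0.7·776 = 788
B: 0.3·851 + 0.7·786 = 805.5
C: 0.3·821 + 0.7·806 = 810.5
D: 0.3·826 + 0.7·791 = 801.5
E: 0.3·851 + 0.7·831 = 837
F: 0.3·841 + 0.7·786 = 802.5
Highest Hurwicz score = 837 → E.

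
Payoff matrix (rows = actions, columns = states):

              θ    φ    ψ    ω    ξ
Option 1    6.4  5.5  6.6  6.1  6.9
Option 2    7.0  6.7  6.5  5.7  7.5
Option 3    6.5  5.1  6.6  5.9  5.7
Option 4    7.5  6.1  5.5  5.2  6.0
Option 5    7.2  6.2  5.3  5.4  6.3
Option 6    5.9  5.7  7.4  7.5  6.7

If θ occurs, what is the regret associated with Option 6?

Best payoff under θ is 7.5.
Regret = 7.5 − 5.9 = 1.6.

1.6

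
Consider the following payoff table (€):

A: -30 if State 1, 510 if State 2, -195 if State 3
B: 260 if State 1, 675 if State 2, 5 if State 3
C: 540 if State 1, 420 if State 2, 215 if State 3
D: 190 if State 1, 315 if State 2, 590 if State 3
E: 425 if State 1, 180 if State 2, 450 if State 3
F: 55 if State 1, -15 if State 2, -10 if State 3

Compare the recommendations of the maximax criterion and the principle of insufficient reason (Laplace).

maximax → B; laplace → C (disagree)

Row maxima: A=510, B=675, C=540, D=590, E=450, F=55
Best best-case = 675 → B.
Row averages: A=95, B=940/3, C=1175/3, D=365, E=1055/3, F=10
Highest average = 1175/3 → C.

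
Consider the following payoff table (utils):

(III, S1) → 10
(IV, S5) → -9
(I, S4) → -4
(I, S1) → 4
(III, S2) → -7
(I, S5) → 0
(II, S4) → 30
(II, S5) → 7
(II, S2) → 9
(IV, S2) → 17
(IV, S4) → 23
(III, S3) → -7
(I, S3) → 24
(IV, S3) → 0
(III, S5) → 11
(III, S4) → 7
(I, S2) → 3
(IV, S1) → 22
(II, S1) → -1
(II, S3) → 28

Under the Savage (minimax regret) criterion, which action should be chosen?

II

Column bests: S1=22, S2=17, S3=28, S4=30, S5=11.
I regrets: 18, 14, 4, 34, 11 → max 34
II regrets: 23, 8, 0, 0, 4 → max 23
III regrets: 12, 24, 35, 23, 0 → max 35
IV regrets: 0, 0, 28, 7, 20 → max 28
Smallest max regret = 23 → II.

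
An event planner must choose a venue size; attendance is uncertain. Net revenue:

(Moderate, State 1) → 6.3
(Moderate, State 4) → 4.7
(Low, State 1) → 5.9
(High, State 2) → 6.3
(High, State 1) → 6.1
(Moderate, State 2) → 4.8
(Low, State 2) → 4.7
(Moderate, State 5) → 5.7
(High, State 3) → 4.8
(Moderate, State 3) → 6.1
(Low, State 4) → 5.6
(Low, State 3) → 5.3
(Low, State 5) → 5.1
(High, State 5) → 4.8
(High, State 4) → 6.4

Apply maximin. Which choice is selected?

Row minima: Low=4.7, Moderate=4.7, High=4.8
Best worst-case = 4.8 → High.

High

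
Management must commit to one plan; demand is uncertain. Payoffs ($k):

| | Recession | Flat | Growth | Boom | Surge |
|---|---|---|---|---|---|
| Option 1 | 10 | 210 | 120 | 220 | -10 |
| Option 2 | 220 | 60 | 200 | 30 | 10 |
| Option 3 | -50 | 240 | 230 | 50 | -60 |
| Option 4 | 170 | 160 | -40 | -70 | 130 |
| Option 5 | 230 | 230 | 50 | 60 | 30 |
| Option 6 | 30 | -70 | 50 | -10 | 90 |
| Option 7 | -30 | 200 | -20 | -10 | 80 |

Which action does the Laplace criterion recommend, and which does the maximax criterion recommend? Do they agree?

Row averages: Option 1=110, Option 2=104, Option 3=82, Option 4=70, Option 5=120, Option 6=18, Option 7=44
Highest average = 120 → Option 5.
Row maxima: Option 1=220, Option 2=220, Option 3=240, Option 4=170, Option 5=230, Option 6=90, Option 7=200
Best best-case = 240 → Option 3.

laplace → Option 5; maximax → Option 3 (disagree)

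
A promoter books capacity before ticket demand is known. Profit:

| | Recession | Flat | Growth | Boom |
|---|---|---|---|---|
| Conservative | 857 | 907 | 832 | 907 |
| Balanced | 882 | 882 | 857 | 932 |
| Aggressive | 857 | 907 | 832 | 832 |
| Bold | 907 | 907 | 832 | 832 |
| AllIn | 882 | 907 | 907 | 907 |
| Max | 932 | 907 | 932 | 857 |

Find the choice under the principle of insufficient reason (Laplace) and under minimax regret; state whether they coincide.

Row averages: Conservative=875.75, Balanced=888.25, Aggressive=857, Bold=869.5, AllIn=900.75, Max=907
Highest average = 907 → Max.
Column bests: Recession=932, Flat=907, Growth=932, Boom=932.
Conservative regrets: 75, 0, 100, 25 → max 100
Balanced regrets: 50, 25, 75, 0 → max 75
Aggressive regrets: 75, 0, 100, 100 → max 100
Bold regrets: 25, 0, 100, 100 → max 100
AllIn regrets: 50, 0, 25, 25 → max 50
Max regrets: 0, 0, 0, 75 → max 75
Smallest max regret = 50 → AllIn.

laplace → Max; minimax regret → AllIn (disagree)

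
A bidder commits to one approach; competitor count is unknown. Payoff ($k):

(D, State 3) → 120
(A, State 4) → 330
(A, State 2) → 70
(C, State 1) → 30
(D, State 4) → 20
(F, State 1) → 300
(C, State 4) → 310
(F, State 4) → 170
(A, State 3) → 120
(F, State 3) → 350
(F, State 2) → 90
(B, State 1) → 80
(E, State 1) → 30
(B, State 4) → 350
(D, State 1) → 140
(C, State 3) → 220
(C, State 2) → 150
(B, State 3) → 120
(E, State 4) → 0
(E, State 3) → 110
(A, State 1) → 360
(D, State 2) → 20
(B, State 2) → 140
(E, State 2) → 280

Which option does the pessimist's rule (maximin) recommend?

F

Row minima: A=70, B=80, C=30, D=20, E=0, F=90
Best worst-case = 90 → F.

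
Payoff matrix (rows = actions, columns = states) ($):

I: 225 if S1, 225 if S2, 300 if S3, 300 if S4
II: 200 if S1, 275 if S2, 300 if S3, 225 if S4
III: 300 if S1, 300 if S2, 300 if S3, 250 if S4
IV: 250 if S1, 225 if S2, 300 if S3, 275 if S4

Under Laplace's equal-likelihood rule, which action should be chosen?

Row averages: I=262.5, II=250, III=287.5, IV=262.5
Highest average = 287.5 → III.

III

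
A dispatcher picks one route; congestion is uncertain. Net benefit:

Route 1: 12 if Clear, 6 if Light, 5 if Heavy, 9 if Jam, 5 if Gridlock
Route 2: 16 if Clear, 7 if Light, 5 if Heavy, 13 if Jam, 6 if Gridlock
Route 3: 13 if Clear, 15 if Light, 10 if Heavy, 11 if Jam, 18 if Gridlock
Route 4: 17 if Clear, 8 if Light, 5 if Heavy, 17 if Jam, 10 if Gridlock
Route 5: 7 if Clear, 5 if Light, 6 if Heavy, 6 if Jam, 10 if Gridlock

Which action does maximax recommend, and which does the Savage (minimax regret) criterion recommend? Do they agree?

Row maxima: Route 1=12, Route 2=16, Route 3=18, Route 4=17, Route 5=10
Best best-case = 18 → Route 3.
Column bests: Clear=17, Light=15, Heavy=10, Jam=17, Gridlock=18.
Route 1 regrets: 5, 9, 5, 8, 13 → max 13
Route 2 regrets: 1, 8, 5, 4, 12 → max 12
Route 3 regrets: 4, 0, 0, 6, 0 → max 6
Route 4 regrets: 0, 7, 5, 0, 8 → max 8
Route 5 regrets: 10, 10, 4, 11, 8 → max 11
Smallest max regret = 6 → Route 3.

maximax → Route 3; minimax regret → Route 3 (agree)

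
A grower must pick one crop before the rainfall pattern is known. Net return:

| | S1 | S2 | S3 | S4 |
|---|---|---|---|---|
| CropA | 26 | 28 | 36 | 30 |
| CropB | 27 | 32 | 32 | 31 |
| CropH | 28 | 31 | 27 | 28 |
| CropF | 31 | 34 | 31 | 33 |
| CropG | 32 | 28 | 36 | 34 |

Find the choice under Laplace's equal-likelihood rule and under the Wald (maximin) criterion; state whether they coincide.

laplace → CropG; maximin → CropF (disagree)

Row averages: CropA=30, CropB=30.5, CropH=28.5, CropF=32.25, CropG=32.5
Highest average = 32.5 → CropG.
Row minima: CropA=26, CropB=27, CropH=27, CropF=31, CropG=28
Best worst-case = 31 → CropF.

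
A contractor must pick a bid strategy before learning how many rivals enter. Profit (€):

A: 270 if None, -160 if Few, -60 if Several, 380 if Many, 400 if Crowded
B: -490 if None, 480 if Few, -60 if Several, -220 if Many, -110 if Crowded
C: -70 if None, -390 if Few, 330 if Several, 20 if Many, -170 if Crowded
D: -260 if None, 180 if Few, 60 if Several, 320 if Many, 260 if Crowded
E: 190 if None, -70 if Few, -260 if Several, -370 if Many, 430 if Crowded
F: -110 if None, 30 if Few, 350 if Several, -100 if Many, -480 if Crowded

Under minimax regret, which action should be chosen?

Column bests: None=270, Few=480, Several=350, Many=380, Crowded=430.
A regrets: 0, 640, 410, 0, 30 → max 640
B regrets: 760, 0, 410, 600, 540 → max 760
C regrets: 340, 870, 20, 360, 600 → max 870
D regrets: 530, 300, 290, 60, 170 → max 530
E regrets: 80, 550, 610, 750, 0 → max 750
F regrets: 380, 450, 0, 480, 910 → max 910
Smallest max regret = 530 → D.

D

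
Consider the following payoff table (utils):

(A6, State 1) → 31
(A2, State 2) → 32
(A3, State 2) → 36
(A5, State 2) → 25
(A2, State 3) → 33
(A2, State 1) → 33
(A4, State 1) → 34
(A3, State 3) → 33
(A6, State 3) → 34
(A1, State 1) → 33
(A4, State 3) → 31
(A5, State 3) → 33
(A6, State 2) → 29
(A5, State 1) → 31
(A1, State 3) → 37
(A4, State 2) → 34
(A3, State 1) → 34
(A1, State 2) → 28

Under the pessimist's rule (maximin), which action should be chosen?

A3

Row minima: A1=28, A2=32, A3=33, A4=31, A5=25, A6=29
Best worst-case = 33 → A3.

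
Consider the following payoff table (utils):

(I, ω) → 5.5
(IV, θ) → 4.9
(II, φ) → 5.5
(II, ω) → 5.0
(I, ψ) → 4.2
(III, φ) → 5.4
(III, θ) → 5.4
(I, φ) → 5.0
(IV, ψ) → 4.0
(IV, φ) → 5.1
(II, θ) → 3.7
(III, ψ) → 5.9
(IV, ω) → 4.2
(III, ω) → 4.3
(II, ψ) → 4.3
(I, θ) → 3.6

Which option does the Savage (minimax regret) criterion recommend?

Column bests: θ=5.4, φ=5.5, ψ=5.9, ω=5.5.
I regrets: 1.8, 0.5, 1.7, 0.0 → max 1.8
II regrets: 1.7, 0.0, 1.6, 0.5 → max 1.7
III regrets: 0.0, 0.1, 0.0, 1.2 → max 1.2
IV regrets: 0.5, 0.4, 1.9, 1.3 → max 1.9
Smallest max regret = 1.2 → III.

III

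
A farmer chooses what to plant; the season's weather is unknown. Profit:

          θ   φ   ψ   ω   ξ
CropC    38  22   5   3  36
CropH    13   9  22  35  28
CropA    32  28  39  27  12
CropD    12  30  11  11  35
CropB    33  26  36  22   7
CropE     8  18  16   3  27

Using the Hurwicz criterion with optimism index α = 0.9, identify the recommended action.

CropA

CropC: 0.9·38 + 0.1·3 = 34.5
CropH: 0.9·35 + 0.1·9 = 32.4
CropA: 0.9·39 + 0.1·12 = 36.3
CropD: 0.9·35 + 0.1·11 = 32.6
CropB: 0.9·36 + 0.1·7 = 33.1
CropE: 0.9·27 + 0.1·3 = 24.6
Highest Hurwicz score = 36.3 → CropA.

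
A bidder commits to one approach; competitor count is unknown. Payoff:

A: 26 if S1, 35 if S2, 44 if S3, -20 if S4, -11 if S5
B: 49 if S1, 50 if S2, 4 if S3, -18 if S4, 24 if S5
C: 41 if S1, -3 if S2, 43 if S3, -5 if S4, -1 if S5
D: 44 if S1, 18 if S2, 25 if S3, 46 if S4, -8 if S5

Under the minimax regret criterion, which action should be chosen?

D

Column bests: S1=49, S2=50, S3=44, S4=46, S5=24.
A regrets: 23, 15, 0, 66, 35 → max 66
B regrets: 0, 0, 40, 64, 0 → max 64
C regrets: 8, 53, 1, 51, 25 → max 53
D regrets: 5, 32, 19, 0, 32 → max 32
Smallest max regret = 32 → D.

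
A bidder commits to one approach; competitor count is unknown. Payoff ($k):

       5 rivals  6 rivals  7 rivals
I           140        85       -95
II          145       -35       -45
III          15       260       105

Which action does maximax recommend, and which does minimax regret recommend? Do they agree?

maximax → III; minimax regret → III (agree)

Row maxima: I=140, II=145, III=260
Best best-case = 260 → III.
Column bests: 5 rivals=145, 6 rivals=260, 7 rivals=105.
I regrets: 5, 175, 200 → max 200
II regrets: 0, 295, 150 → max 295
III regrets: 130, 0, 0 → max 130
Smallest max regret = 130 → III.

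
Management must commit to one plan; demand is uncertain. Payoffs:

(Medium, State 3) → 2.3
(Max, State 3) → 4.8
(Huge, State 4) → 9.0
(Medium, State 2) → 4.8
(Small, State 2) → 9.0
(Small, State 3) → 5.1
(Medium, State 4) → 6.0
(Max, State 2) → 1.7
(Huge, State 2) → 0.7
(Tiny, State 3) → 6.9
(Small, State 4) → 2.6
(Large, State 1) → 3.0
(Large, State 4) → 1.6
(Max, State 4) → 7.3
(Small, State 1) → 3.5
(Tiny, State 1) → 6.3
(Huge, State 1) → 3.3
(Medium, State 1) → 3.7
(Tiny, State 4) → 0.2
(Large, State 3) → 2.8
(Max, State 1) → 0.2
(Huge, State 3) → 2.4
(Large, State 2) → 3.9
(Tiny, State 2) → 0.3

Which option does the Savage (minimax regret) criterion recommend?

Column bests: State 1=6.3, State 2=9.0, State 3=6.9, State 4=9.0.
Tiny regrets: 0.0, 8.7, 0.0, 8.8 → max 8.8
Small regrets: 2.8, 0.0, 1.8, 6.4 → max 6.4
Medium regrets: 2.6, 4.2, 4.6, 3.0 → max 4.6
Large regrets: 3.3, 5.1, 4.1, 7.4 → max 7.4
Huge regrets: 3.0, 8.3, 4.5, 0.0 → max 8.3
Max regrets: 6.1, 7.3, 2.1, 1.7 → max 7.3
Smallest max regret = 4.6 → Medium.

Medium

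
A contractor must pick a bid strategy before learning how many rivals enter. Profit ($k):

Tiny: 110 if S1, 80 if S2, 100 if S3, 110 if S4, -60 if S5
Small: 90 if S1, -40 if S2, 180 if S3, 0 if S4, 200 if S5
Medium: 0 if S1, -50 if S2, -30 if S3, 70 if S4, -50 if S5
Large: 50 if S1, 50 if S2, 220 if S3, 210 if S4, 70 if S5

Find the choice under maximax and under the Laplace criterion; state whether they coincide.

maximax → Large; laplace → Large (agree)

Row maxima: Tiny=110, Small=200, Medium=70, Large=220
Best best-case = 220 → Large.
Row averages: Tiny=68, Small=86, Medium=-12, Large=120
Highest average = 120 → Large.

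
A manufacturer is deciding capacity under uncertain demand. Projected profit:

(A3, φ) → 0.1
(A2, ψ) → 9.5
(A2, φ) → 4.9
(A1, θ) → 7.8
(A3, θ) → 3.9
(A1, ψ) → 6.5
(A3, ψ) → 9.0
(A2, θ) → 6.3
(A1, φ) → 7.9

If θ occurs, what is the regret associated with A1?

Best payoff under θ is 7.8.
Regret = 7.8 − 7.8 = 0.0.

0.0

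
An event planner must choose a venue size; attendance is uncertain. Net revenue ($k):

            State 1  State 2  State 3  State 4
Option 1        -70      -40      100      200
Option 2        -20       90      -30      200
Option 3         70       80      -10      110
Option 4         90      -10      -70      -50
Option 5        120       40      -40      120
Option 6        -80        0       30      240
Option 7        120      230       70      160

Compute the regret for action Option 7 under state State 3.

30

Best payoff under State 3 is 100.
Regret = 100 − 70 = 30.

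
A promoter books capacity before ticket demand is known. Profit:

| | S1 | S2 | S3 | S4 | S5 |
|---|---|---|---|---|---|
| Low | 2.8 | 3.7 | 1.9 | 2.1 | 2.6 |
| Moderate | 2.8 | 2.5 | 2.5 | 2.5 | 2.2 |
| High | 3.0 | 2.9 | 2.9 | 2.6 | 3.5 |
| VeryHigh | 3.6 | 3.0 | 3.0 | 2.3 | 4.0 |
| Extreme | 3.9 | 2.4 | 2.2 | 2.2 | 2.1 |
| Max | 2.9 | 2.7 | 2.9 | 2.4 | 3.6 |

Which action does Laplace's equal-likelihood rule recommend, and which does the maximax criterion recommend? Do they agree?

laplace → VeryHigh; maximax → VeryHigh (agree)

Row averages: Low=2.62, Moderate=2.5, High=2.98, VeryHigh=3.18, Extreme=2.56, Max=2.9
Highest average = 3.18 → VeryHigh.
Row maxima: Low=3.7, Moderate=2.8, High=3.5, VeryHigh=4.0, Extreme=3.9, Max=3.6
Best best-case = 4.0 → VeryHigh.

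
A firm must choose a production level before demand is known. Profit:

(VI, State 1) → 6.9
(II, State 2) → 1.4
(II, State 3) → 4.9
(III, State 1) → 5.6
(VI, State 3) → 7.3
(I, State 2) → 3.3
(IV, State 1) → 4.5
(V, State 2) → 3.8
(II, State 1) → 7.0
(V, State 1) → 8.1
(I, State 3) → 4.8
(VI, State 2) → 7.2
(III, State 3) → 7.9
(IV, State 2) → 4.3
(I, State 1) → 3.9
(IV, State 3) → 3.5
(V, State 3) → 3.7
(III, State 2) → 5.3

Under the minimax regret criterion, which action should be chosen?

VI

Column bests: State 1=8.1, State 2=7.2, State 3=7.9.
I regrets: 4.2, 3.9, 3.1 → max 4.2
II regrets: 1.1, 5.8, 3.0 → max 5.8
III regrets: 2.5, 1.9, 0.0 → max 2.5
IV regrets: 3.6, 2.9, 4.4 → max 4.4
V regrets: 0.0, 3.4, 4.2 → max 4.2
VI regrets: 1.2, 0.0, 0.6 → max 1.2
Smallest max regret = 1.2 → VI.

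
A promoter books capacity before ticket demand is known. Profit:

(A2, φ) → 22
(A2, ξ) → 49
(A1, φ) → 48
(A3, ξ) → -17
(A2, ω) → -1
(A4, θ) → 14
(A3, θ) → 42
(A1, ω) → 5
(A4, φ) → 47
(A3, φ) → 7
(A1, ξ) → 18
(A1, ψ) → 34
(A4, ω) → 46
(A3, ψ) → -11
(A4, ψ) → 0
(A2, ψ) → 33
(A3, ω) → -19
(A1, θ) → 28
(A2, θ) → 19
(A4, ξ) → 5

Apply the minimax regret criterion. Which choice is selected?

A1

Column bests: θ=42, φ=48, ψ=34, ω=46, ξ=49.
A1 regrets: 14, 0, 0, 41, 31 → max 41
A2 regrets: 23, 26, 1, 47, 0 → max 47
A3 regrets: 0, 41, 45, 65, 66 → max 66
A4 regrets: 28, 1, 34, 0, 44 → max 44
Smallest max regret = 41 → A1.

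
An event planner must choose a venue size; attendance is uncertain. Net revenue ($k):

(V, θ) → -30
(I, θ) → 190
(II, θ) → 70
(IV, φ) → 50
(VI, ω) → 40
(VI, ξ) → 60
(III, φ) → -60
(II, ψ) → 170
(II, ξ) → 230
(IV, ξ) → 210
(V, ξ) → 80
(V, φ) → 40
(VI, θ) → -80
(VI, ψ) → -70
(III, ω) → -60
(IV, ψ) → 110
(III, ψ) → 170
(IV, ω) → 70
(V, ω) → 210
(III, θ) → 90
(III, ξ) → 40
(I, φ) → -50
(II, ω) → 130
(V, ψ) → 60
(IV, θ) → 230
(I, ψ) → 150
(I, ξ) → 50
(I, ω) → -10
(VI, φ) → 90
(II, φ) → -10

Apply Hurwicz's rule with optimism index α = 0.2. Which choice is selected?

I: 0.2·190 + 0.8·(-50) = -2
II: 0.2·230 + 0.8·(-10) = 38
III: 0.2·170 + 0.8·(-60) = -14
IV: 0.2·230 + 0.8·50 = 86
V: 0.2·210 + 0.8·(-30) = 18
VI: 0.2·90 + 0.8·(-80) = -46
Highest Hurwicz score = 86 → IV.

IV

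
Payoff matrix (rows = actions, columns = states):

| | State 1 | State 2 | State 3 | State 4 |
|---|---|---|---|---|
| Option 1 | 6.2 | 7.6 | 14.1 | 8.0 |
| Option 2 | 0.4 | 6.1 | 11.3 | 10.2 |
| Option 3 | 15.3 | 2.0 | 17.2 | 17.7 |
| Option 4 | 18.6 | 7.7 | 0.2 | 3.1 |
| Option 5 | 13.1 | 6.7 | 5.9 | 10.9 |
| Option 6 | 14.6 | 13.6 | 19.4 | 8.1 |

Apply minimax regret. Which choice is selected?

Column bests: State 1=18.6, State 2=13.6, State 3=19.4, State 4=17.7.
Option 1 regrets: 12.4, 6.0, 5.3, 9.7 → max 12.4
Option 2 regrets: 18.2, 7.5, 8.1, 7.5 → max 18.2
Option 3 regrets: 3.3, 11.6, 2.2, 0.0 → max 11.6
Option 4 regrets: 0.0, 5.9, 19.2, 14.6 → max 19.2
Option 5 regrets: 5.5, 6.9, 13.5, 6.8 → max 13.5
Option 6 regrets: 4.0, 0.0, 0.0, 9.6 → max 9.6
Smallest max regret = 9.6 → Option 6.

Option 6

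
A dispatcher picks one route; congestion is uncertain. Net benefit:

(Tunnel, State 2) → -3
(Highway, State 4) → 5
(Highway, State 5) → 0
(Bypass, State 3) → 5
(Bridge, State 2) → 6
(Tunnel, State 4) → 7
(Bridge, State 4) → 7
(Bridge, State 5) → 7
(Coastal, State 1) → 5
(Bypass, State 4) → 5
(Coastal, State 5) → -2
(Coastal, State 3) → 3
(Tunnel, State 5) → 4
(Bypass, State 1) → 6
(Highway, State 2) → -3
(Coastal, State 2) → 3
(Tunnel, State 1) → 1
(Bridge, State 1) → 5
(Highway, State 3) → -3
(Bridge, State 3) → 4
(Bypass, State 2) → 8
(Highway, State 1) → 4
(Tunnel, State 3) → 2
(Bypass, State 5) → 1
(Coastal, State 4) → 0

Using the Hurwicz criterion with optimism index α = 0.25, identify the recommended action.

Bridge

Bridge: 0.25·7 + 0.75·4 = 4.75
Coastal: 0.25·5 + 0.75·(-2) = -0.25
Bypass: 0.25·8 + 0.75·1 = 2.75
Tunnel: 0.25·7 + 0.75·(-3) = -0.5
Highway: 0.25·5 + 0.75·(-3) = -1
Highest Hurwicz score = 4.75 → Bridge.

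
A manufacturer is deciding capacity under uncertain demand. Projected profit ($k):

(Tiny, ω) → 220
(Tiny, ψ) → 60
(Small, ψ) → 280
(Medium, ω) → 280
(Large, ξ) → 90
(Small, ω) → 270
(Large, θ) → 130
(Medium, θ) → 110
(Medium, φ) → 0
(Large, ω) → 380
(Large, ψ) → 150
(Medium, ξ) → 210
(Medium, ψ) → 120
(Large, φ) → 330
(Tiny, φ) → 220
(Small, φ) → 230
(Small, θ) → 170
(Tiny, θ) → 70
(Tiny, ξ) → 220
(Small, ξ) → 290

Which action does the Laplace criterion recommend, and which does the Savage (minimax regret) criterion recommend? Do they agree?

Row averages: Tiny=158, Small=248, Medium=144, Large=216
Highest average = 248 → Small.
Column bests: θ=170, φ=330, ψ=280, ω=380, ξ=290.
Tiny regrets: 100, 110, 220, 160, 70 → max 220
Small regrets: 0, 100, 0, 110, 0 → max 110
Medium regrets: 60, 330, 160, 100, 80 → max 330
Large regrets: 40, 0, 130, 0, 200 → max 200
Smallest max regret = 110 → Small.

laplace → Small; minimax regret → Small (agree)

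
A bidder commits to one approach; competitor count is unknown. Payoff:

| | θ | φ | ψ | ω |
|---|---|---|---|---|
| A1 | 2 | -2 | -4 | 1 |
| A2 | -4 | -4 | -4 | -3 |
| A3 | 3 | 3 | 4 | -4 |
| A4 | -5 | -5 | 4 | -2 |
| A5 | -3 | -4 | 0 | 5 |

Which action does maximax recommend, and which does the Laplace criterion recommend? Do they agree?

maximax → A5; laplace → A3 (disagree)

Row maxima: A1=2, A2=-3, A3=4, A4=4, A5=5
Best best-case = 5 → A5.
Row averages: A1=-0.75, A2=-3.75, A3=1.5, A4=-2, A5=-0.5
Highest average = 1.5 → A3.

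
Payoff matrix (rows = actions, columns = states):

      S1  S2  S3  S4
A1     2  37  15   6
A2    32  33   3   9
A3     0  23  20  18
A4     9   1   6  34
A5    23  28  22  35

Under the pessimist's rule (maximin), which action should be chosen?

A5

Row minima: A1=2, A2=3, A3=0, A4=1, A5=22
Best worst-case = 22 → A5.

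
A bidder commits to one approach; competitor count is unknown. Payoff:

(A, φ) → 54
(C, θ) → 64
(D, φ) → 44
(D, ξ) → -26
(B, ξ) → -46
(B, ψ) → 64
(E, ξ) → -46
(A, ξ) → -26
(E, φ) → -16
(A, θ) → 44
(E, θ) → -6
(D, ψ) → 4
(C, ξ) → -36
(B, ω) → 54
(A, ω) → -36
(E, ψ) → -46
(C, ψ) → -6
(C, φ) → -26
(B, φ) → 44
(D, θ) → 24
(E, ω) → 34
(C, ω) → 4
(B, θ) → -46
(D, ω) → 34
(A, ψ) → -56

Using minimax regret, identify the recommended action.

D

Column bests: θ=64, φ=54, ψ=64, ω=54, ξ=-26.
A regrets: 20, 0, 120, 90, 0 → max 120
B regrets: 110, 10, 0, 0, 20 → max 110
C regrets: 0, 80, 70, 50, 10 → max 80
D regrets: 40, 10, 60, 20, 0 → max 60
E regrets: 70, 70, 110, 20, 20 → max 110
Smallest max regret = 60 → D.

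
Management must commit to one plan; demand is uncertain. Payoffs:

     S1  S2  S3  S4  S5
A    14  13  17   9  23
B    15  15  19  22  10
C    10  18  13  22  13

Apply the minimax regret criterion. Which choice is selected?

C

Column bests: S1=15, S2=18, S3=19, S4=22, S5=23.
A regrets: 1, 5, 2, 13, 0 → max 13
B regrets: 0, 3, 0, 0, 13 → max 13
C regrets: 5, 0, 6, 0, 10 → max 10
Smallest max regret = 10 → C.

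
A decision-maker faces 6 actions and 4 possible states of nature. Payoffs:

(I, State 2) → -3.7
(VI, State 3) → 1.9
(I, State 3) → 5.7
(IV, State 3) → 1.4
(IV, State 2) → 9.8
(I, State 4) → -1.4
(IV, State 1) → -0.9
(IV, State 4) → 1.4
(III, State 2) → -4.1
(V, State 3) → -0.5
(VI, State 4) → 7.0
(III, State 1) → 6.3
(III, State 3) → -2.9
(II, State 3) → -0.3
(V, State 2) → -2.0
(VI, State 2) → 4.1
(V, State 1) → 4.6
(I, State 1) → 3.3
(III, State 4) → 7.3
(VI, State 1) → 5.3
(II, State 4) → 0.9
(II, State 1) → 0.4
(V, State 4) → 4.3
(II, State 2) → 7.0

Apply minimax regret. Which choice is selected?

Column bests: State 1=6.3, State 2=9.8, State 3=5.7, State 4=7.3.
I regrets: 3.0, 13.5, 0.0, 8.7 → max 13.5
II regrets: 5.9, 2.8, 6.0, 6.4 → max 6.4
III regrets: 0.0, 13.9, 8.6, 0.0 → max 13.9
IV regrets: 7.2, 0.0, 4.3, 5.9 → max 7.2
V regrets: 1.7, 11.8, 6.2, 3.0 → max 11.8
VI regrets: 1.0, 5.7, 3.8, 0.3 → max 5.7
Smallest max regret = 5.7 → VI.

VI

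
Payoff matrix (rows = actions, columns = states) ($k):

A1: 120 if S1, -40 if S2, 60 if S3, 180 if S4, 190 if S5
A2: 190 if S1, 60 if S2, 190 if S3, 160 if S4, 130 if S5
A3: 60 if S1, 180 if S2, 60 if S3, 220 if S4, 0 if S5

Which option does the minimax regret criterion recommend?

Column bests: S1=190, S2=180, S3=190, S4=220, S5=190.
A1 regrets: 70, 220, 130, 40, 0 → max 220
A2 regrets: 0, 120, 0, 60, 60 → max 120
A3 regrets: 130, 0, 130, 0, 190 → max 190
Smallest max regret = 120 → A2.

A2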